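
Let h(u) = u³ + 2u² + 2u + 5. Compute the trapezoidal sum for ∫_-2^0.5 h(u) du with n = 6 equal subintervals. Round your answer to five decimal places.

10.16421

Δu = (0.5 − (-2))/6 = 5/12.
h(-2) = 1, h(-19/12) = 4973/1728, h(-7/6) = 821/216, h(-0.75) = 4.203125, h(-1/3) = 122/27, h(1/12) = 8953/1728, h(0.5) = 6.625.
T_6 = (Δu/2)·[h(u_0) + 2h(u_1) + ... + 2h(u_{5}) + h(u_6)].
Sum ≈ 10.16421.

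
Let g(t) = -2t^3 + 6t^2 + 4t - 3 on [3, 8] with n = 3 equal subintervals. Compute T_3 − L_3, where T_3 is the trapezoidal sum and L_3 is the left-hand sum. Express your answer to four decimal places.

T_3 = -1005.
L_3 ≈ -488.333333.
T_3 − L_3 ≈ -516.6667.

-516.6667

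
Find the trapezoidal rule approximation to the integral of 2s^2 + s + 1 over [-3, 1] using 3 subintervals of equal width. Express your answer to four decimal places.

21.0370

Δs = (1 − (-3))/3 = 4/3.
f(-3) = 16, f(-5/3) = 44/9, f(-1/3) = 8/9, f(1) = 4.
T_3 = (Δs/2)·[f(s_0) + 2f(s_1) + 2f(s_2) + f(s_3)].
Sum ≈ 21.0370.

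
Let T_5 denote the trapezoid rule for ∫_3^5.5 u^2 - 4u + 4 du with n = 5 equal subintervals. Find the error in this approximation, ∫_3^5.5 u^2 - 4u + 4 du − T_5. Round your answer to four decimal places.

Exact integral: ∫_3^5.5 f(u) du ≈ 13.958333.
T_5 = 14.0625.
Error ≈ 13.958333 − 14.0625 ≈ -0.1042.

-0.1042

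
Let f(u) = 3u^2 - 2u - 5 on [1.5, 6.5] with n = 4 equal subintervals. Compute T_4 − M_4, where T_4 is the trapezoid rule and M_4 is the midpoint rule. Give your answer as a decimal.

T_4 = 210.15625.
M_4 = 204.296875.
T_4 − M_4 = 5.859375.

5.859375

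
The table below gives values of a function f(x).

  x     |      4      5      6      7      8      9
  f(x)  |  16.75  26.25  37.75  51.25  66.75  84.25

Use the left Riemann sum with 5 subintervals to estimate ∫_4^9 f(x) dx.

198.75

Δx = 1.
Sum = 1·[16.75 + 26.25 + 37.75 + 51.25 + 66.75] = 198.75.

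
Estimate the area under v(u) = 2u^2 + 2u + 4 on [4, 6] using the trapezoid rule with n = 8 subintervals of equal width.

129.375

Δu = (6 − 4)/8 = 0.25.
v(4) = 44, v(4.25) = 48.625, v(4.5) = 53.5, v(4.75) = 58.625, v(5) = 64, v(5.25) = 69.625, v(5.5) = 75.5, v(5.75) = 81.625, v(6) = 88.
T_8 = (Δu/2)·[v(u_0) + 2v(u_1) + ... + 2v(u_{7}) + v(u_8)].
Sum = 129.375.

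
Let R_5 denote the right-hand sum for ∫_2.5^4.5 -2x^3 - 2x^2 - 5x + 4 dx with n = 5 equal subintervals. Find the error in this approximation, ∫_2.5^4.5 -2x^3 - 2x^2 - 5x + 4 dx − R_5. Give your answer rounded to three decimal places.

Exact integral: ∫_2.5^4.5 f(x) dx ≈ -262.83333.
R_5 = -301.86.
Error ≈ -262.83333 − (-301.86) ≈ 39.027.

39.027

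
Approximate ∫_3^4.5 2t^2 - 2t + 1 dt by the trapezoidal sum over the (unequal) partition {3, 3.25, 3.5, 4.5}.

Subinterval widths: 0.25, 0.25, 1.
f(3) = 13, f(3.25) = 15.625, f(3.5) = 18.5, f(4.5) = 32.5.
On each subinterval the trapezoid contributes (Δt_i/2)·[f(t_{i-1}) + f(t_i)].
Sum = 33.34375.

33.34375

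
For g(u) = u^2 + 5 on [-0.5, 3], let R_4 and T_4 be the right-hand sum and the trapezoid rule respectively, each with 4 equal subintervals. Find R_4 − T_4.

R_4 = 30.81640625.
T_4 = 26.98828125.
R_4 − T_4 = 3.828125.

3.828125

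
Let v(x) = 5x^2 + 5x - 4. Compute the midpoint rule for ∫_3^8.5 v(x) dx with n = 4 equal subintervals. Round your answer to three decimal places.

1110.334

Δx = (8.5 − 3)/4 = 1.375.
Midpoints: 3.6875, 5.0625, 6.4375, 7.8125.
v(3.6875) = 82.42578125, v(5.0625) = 149.45703125, v(6.4375) = 235.39453125, v(7.8125) = 340.23828125.
Sum = Δx · [v(3.6875) + v(5.0625) + v(6.4375) + v(7.8125)].
Sum ≈ 1110.334.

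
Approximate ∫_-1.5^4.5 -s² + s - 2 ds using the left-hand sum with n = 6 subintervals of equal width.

-29.5

Δs = (4.5 − (-1.5))/6 = 1.
Left endpoints: -1.5, -0.5, 0.5, 1.5, 2.5, 3.5.
f(-1.5) = -5.75, f(-0.5) = -2.75, f(0.5) = -1.75, f(1.5) = -2.75, f(2.5) = -5.75, f(3.5) = -10.75.
Sum = Δs · [f(-1.5) + f(-0.5) + f(0.5) + ...].
Sum = -29.5.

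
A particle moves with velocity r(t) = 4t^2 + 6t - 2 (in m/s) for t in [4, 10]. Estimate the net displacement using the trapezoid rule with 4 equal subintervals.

1497

Δt = (10 − 4)/4 = 1.5.
r(4) = 86, r(5.5) = 152, r(7) = 236, r(8.5) = 338, r(10) = 458.
T_4 = (Δt/2)·[r(t_0) + 2r(t_1) + 2r(t_2) + 2r(t_3) + r(t_4)].
Sum = 1497.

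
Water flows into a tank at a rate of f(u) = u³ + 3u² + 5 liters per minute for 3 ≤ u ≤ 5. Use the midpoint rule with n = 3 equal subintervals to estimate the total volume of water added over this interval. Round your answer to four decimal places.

Δu = (5 − 3)/3 = 2/3.
Midpoints: 10/3, 4, 14/3.
f(10/3) = 2035/27, f(4) = 117, f(14/3) = 4643/27.
Sum = Δu · [f(10/3) + f(4) + f(14/3)].
Sum ≈ 242.8889.

242.8889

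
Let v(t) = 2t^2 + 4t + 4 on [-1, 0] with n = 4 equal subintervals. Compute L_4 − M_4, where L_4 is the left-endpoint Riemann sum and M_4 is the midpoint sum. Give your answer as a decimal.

L_4 = 2.4375.
M_4 = 2.65625.
L_4 − M_4 = -0.21875.

-0.21875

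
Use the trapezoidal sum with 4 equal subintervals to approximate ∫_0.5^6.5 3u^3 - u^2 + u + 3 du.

1354.875

Δu = (6.5 − 0.5)/4 = 1.5.
f(0.5) = 3.625, f(2) = 25, f(3.5) = 122.875, f(5) = 358, f(6.5) = 791.125.
T_4 = (Δu/2)·[f(u_0) + 2f(u_1) + 2f(u_2) + 2f(u_3) + f(u_4)].
Sum = 1354.875.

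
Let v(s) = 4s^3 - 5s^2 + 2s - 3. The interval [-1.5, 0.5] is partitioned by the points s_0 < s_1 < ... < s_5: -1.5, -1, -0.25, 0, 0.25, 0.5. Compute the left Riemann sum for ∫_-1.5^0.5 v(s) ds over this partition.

-28.28125

Subinterval widths: 0.5, 0.75, 0.25, 0.25, 0.25.
Left endpoints: -1.5, -1, -0.25, 0, 0.25.
v(-1.5) = -30.75, v(-1) = -14, v(-0.25) = -3.875, v(0) = -3, v(0.25) = -2.75.
Sum = Σ Δs_i · v(s_i).
Sum = -28.28125.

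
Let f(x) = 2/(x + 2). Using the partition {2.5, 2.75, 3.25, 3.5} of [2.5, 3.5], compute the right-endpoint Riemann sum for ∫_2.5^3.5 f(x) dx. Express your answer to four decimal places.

Subinterval widths: 0.25, 0.5, 0.25.
Right endpoints: 2.75, 3.25, 3.5.
f(2.75) = 8/19, f(3.25) = 8/21, f(3.5) = 4/11.
Sum = Σ Δx_i · f(x_i).
Sum ≈ 0.3866.

0.3866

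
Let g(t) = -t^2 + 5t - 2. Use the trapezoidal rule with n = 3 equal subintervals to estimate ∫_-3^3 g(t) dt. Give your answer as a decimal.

Δt = (3 − (-3))/3 = 2.
g(-3) = -26, g(-1) = -8, g(1) = 2, g(3) = 4.
T_3 = (Δt/2)·[g(t_0) + 2g(t_1) + 2g(t_2) + g(t_3)].
Sum = -34.

-34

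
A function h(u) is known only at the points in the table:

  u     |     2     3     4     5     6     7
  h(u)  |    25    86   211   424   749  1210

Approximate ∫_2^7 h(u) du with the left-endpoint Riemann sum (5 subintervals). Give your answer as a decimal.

1495

Δu = 1.
Sum = 1·[25 + 86 + 211 + 424 + 749] = 1495.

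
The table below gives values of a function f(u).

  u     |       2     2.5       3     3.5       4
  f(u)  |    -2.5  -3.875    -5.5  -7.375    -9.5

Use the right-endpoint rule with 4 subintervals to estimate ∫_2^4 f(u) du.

Δu = 0.5.
Sum = 0.5·[(-3.875) + (-5.5) + (-7.375) + (-9.5)] = -13.125.

-13.125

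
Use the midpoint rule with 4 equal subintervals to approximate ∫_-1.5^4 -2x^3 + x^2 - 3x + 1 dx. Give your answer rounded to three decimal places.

Δx = (4 − (-1.5))/4 = 1.375.
Midpoints: -0.8125, 0.5625, 1.9375, 3.3125.
f(-0.8125) = 10589/2048, f(0.5625) = -1489/2048, f(1.9375) = -31959/2048, f(3.3125) = -144709/2048.
Sum = Δx · [f(-0.8125) + f(0.5625) + f(1.9375) + f(3.3125)].
Sum ≈ -112.503.

-112.503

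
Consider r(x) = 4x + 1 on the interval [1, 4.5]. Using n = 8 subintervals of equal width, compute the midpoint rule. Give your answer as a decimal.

42

Δx = (4.5 − 1)/8 = 0.4375.
Midpoints: 1.21875, 1.65625, 2.09375, 2.53125, 2.96875, 3.40625, 3.84375, 4.28125.
r(1.21875) = 5.875, r(1.65625) = 7.625, r(2.09375) = 9.375, r(2.53125) = 11.125, r(2.96875) = 12.875, r(3.40625) = 14.625, r(3.84375) = 16.375, r(4.28125) = 18.125.
Sum = Δx · [r(1.21875) + r(1.65625) + r(2.09375) + ...].
Sum = 42.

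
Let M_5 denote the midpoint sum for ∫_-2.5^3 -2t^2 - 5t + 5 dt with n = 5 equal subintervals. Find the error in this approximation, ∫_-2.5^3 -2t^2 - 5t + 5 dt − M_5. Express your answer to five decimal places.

Exact integral: ∫_-2.5^3 f(t) dt ≈ -7.7916667.
M_5 = -6.6825.
Error ≈ -7.7916667 − (-6.6825) ≈ -1.10917.

-1.10917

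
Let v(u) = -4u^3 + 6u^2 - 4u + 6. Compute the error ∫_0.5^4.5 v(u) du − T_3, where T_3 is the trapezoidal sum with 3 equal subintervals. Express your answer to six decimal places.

28.444444

Exact integral: ∫_0.5^4.5 v(u) du = -244.
T_3 ≈ -272.44444444.
Error ≈ -244 − (-272.44444444) ≈ 28.444444.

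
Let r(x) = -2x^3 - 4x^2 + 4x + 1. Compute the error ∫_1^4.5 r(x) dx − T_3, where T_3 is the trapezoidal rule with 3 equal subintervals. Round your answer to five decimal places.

Exact integral: ∫_1^4.5 r(x) dx ≈ -282.6979167.
T_3 ≈ -298.9745370.
Error ≈ -282.6979167 − (-298.9745370) ≈ 16.27662.

16.27662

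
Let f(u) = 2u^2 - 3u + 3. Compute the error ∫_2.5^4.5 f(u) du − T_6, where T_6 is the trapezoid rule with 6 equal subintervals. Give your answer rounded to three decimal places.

Exact integral: ∫_2.5^4.5 f(u) du ≈ 35.33333.
T_6 ≈ 35.40741.
Error ≈ 35.33333 − 35.40741 ≈ -0.074.

-0.074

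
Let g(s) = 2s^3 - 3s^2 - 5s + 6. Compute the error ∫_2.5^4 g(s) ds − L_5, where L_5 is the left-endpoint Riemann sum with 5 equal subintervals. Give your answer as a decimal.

8.62875

Exact integral: ∫_2.5^4 g(s) ds = 44.71875.
L_5 = 36.09.
Error = 44.71875 − 36.09 = 8.62875.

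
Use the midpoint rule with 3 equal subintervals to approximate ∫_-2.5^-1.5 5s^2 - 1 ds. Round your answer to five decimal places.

19.37037

Δs = (-1.5 − (-2.5))/3 = 1/3.
Midpoints: -7/3, -2, -5/3.
f(-7/3) = 236/9, f(-2) = 19, f(-5/3) = 116/9.
Sum = Δs · [f(-7/3) + f(-2) + f(-5/3)].
Sum ≈ 19.37037.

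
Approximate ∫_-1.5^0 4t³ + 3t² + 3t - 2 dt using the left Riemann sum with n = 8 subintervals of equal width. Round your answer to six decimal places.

Δt = (0 − (-1.5))/8 = 0.1875.
Left endpoints: -1.5, -1.3125, -1.125, -0.9375, -0.75, -0.5625, -0.375, -0.1875.
f(-1.5) = -13.25, f(-1.3125) = -10049/1024, f(-1.125) = -7.2734375, f(-0.9375) = -5603/1024, f(-0.75) = -4.25, f(-0.5625) = -3533/1024, f(-0.375) = -2.9140625, f(-0.1875) = -2543/1024.
Sum = Δt · [f(-1.5) + f(-1.3125) + f(-1.125) + ...].
Sum ≈ -9.169922.

-9.169922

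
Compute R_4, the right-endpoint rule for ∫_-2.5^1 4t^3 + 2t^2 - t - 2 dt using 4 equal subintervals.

Δt = (1 − (-2.5))/4 = 0.875.
Right endpoints: -1.625, -0.75, 0.125, 1.
f(-1.625) = -12.2578125, f(-0.75) = -1.8125, f(0.125) = -2.0859375, f(1) = 3.
Sum = Δt · [f(-1.625) + f(-0.75) + f(0.125) + f(1)].
Sum = -11.51171875.

-11.51171875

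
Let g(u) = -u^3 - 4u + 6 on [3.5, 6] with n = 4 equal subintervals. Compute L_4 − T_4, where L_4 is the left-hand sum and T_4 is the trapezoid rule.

L_4 ≈ -264.07715.
T_4 ≈ -321.30371.
L_4 − T_4 = 57.2265625.

57.2265625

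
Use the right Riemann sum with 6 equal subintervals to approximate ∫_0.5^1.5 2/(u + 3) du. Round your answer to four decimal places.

Δu = (1.5 − 0.5)/6 = 1/6.
Right endpoints: 2/3, 5/6, 1, 7/6, 4/3, 1.5.
f(2/3) = 6/11, f(5/6) = 12/23, f(1) = 0.5, f(7/6) = 0.48, f(4/3) = 6/13, f(1.5) = 4/9.
Sum = Δu · [f(2/3) + f(5/6) + f(1) + ...].
Sum ≈ 0.4922.

0.4922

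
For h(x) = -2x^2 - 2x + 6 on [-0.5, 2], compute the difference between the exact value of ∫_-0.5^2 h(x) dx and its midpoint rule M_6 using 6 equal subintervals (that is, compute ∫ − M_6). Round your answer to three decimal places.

Exact integral: ∫_-0.5^2 h(x) dx ≈ 5.83333.
M_6 ≈ 5.90567.
Error ≈ 5.83333 − 5.90567 ≈ -0.072.

-0.072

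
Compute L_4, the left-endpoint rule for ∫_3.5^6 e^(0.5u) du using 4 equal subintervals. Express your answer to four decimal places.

Δu = (6 − 3.5)/4 = 0.625.
Left endpoints: 3.5, 4.125, 4.75, 5.375.
f(3.5) ≈ 5.7546, f(4.125) ≈ 7.8656, f(4.75) ≈ 10.7510, f(5.375) ≈ 14.6949.
Sum = Δu · [f(3.5) + f(4.125) + f(4.75) + f(5.375)].
Sum ≈ 24.4163.

24.4163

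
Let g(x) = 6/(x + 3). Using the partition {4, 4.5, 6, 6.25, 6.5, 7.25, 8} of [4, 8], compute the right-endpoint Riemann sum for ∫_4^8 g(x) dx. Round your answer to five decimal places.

2.56817

Subinterval widths: 0.5, 1.5, 0.25, 0.25, 0.75, 0.75.
Right endpoints: 4.5, 6, 6.25, 6.5, 7.25, 8.
g(4.5) = 0.8, g(6) = 2/3, g(6.25) = 24/37, g(6.5) = 12/19, g(7.25) = 24/41, g(8) = 6/11.
Sum = Σ Δx_i · g(x_i).
Sum ≈ 2.56817.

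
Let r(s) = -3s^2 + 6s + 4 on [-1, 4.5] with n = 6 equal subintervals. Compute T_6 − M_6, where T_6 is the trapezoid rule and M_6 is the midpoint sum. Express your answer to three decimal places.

-3.466

T_6 ≈ -14.68576.
M_6 ≈ -11.21962.
T_6 − M_6 ≈ -3.466.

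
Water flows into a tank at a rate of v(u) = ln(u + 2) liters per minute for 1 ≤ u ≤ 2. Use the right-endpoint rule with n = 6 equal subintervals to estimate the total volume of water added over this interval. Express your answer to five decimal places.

Δu = (2 − 1)/6 = 1/6.
Right endpoints: 7/6, 4/3, 1.5, 5/3, 11/6, 2.
v(7/6) ≈ 1.15268, v(4/3) ≈ 1.20397, v(1.5) ≈ 1.25276, v(5/3) ≈ 1.29928, v(11/6) ≈ 1.34373, v(2) ≈ 1.38629.
Sum = Δu · [v(7/6) + v(4/3) + v(1.5) + ...].
Sum ≈ 1.27312.

1.27312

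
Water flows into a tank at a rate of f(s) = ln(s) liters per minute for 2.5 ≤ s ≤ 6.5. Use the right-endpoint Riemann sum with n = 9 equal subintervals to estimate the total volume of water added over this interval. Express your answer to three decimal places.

Δs = (6.5 − 2.5)/9 = 4/9.
Right endpoints: 53/18, 61/18, 23/6, 77/18, 85/18, 31/6, 101/18, 109/18, 6.5.
f(53/18) ≈ 1.080, f(61/18) ≈ 1.221, f(23/6) ≈ 1.344, f(77/18) ≈ 1.453, f(85/18) ≈ 1.552, f(31/6) ≈ 1.642, f(101/18) ≈ 1.725, f(109/18) ≈ 1.801, f(6.5) ≈ 1.872.
Sum = Δs · [f(53/18) + f(61/18) + f(23/6) + ...].
Sum ≈ 6.084.

6.084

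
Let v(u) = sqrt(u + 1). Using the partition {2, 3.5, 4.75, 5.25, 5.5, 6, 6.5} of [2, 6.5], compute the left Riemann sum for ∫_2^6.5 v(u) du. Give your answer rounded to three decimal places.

9.671

Subinterval widths: 1.5, 1.25, 0.5, 0.25, 0.5, 0.5.
Left endpoints: 2, 3.5, 4.75, 5.25, 5.5, 6.
v(2) ≈ 1.732, v(3.5) ≈ 2.121, v(4.75) ≈ 2.398, v(5.25) ≈ 2.500, v(5.5) ≈ 2.550, v(6) ≈ 2.646.
Sum = Σ Δu_i · v(u_i).
Sum ≈ 9.671.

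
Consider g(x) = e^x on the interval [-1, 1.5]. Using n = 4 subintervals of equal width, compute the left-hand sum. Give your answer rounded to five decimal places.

2.96129

Δx = (1.5 − (-1))/4 = 0.625.
Left endpoints: -1, -0.375, 0.25, 0.875.
g(-1) ≈ 0.36788, g(-0.375) ≈ 0.68729, g(0.25) ≈ 1.28403, g(0.875) ≈ 2.39888.
Sum = Δx · [g(-1) + g(-0.375) + g(0.25) + g(0.875)].
Sum ≈ 2.96129.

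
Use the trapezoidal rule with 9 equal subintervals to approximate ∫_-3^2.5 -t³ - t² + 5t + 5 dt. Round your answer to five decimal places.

Δt = (2.5 − (-3))/9 = 11/18.
f(-3) = 8, f(-43/18) = 5725/5832, f(-16/9) = -1043/729, f(-7/6) = -131/216, f(-5/9) = 1520/729, f(1/18) = 30761/5832, f(2/3) = 205/27, f(23/18) = 44731/5832, f(17/9) = 3016/729, f(2.5) = -4.375.
T_9 = (Δt/2)·[f(t_0) + 2f(t_1) + ... + 2f(t_{8}) + f(t_9)].
Sum ≈ 16.81546.

16.81546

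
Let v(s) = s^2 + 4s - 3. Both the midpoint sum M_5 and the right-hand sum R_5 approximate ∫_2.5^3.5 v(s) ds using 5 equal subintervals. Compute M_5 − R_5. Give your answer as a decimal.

-1.01

M_5 = 18.08.
R_5 = 19.09.
M_5 − R_5 = -1.01.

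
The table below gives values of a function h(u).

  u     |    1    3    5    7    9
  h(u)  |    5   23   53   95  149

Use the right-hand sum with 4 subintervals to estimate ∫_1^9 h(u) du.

640

Δu = 2.
Sum = 2·[23 + 53 + 95 + 149] = 640.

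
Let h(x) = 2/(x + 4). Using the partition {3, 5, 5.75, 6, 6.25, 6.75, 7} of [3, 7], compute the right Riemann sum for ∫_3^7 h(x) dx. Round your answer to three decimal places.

Subinterval widths: 2, 0.75, 0.25, 0.25, 0.5, 0.25.
Right endpoints: 5, 5.75, 6, 6.25, 6.75, 7.
h(5) = 2/9, h(5.75) = 8/39, h(6) = 0.2, h(6.25) = 8/41, h(6.75) = 8/43, h(7) = 2/11.
Sum = Σ Δx_i · h(x_i).
Sum ≈ 0.836.

0.836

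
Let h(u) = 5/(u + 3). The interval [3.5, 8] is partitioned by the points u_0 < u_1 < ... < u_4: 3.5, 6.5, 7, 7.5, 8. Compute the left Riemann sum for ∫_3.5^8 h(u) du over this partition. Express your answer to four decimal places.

3.0589

Subinterval widths: 3, 0.5, 0.5, 0.5.
Left endpoints: 3.5, 6.5, 7, 7.5.
h(3.5) = 10/13, h(6.5) = 10/19, h(7) = 0.5, h(7.5) = 10/21.
Sum = Σ Δu_i · h(u_i).
Sum ≈ 3.0589.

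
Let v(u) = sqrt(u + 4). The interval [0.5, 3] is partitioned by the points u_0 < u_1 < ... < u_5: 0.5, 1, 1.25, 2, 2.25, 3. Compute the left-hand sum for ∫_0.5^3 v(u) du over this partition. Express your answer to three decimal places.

Subinterval widths: 0.5, 0.25, 0.75, 0.25, 0.75.
Left endpoints: 0.5, 1, 1.25, 2, 2.25.
v(0.5) ≈ 2.121, v(1) ≈ 2.236, v(1.25) ≈ 2.291, v(2) ≈ 2.449, v(2.25) ≈ 2.500.
Sum = Σ Δu_i · v(u_i).
Sum ≈ 5.826.

5.826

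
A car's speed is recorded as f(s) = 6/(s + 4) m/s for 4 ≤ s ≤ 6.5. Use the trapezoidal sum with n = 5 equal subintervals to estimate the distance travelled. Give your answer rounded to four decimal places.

Δs = (6.5 − 4)/5 = 0.5.
f(4) = 0.75, f(4.5) = 12/17, f(5) = 2/3, f(5.5) = 12/19, f(6) = 0.6, f(6.5) = 4/7.
T_5 = (Δs/2)·[f(s_0) + 2f(s_1) + ... + 2f(s_{4}) + f(s_5)].
Sum ≈ 1.6324.

1.6324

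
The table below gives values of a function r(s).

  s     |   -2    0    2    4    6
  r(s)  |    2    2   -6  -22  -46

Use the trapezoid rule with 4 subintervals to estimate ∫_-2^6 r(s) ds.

Δs = 2.
T_4 = (2/2)·[2 + 2·2 + 2·(-6) + 2·(-22) + (-46)] = -96.

-96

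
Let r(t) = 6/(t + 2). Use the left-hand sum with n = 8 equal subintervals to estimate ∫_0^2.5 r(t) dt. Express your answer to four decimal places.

5.1358

Δt = (2.5 − 0)/8 = 0.3125.
Left endpoints: 0, 0.3125, 0.625, 0.9375, 1.25, 1.5625, 1.875, 2.1875.
r(0) = 3, r(0.3125) = 96/37, r(0.625) = 16/7, r(0.9375) = 96/47, r(1.25) = 24/13, r(1.5625) = 32/19, r(1.875) = 48/31, r(2.1875) = 96/67.
Sum = Δt · [r(0) + r(0.3125) + r(0.625) + ...].
Sum ≈ 5.1358.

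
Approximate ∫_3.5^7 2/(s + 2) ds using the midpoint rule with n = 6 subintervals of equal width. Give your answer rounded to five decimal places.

0.98437

Δs = (7 − 3.5)/6 = 7/12.
Midpoints: 91/24, 4.375, 119/24, 133/24, 6.125, 161/24.
f(91/24) = 48/139, f(4.375) = 16/51, f(119/24) = 48/167, f(133/24) = 48/181, f(6.125) = 16/65, f(161/24) = 48/209.
Sum = Δs · [f(91/24) + f(4.375) + f(119/24) + ...].
Sum ≈ 0.98437.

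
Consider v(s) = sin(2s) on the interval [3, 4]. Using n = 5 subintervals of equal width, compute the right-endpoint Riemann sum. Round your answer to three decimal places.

Δs = (4 − 3)/5 = 0.2.
Right endpoints: 3.2, 3.4, 3.6, 3.8, 4.
v(3.2) ≈ 0.117, v(3.4) ≈ 0.494, v(3.6) ≈ 0.794, v(3.8) ≈ 0.968, v(4) ≈ 0.989.
Sum = Δs · [v(3.2) + v(3.4) + v(3.6) + v(3.8) + v(4)].
Sum ≈ 0.672.

0.672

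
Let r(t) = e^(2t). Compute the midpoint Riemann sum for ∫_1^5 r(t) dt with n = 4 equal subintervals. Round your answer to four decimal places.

Δt = (5 − 1)/4 = 1.
Midpoints: 1.5, 2.5, 3.5, 4.5.
r(1.5) ≈ 20.0855, r(2.5) ≈ 148.4132, r(3.5) ≈ 1096.6332, r(4.5) ≈ 8103.0839.
Sum = Δt · [r(1.5) + r(2.5) + r(3.5) + r(4.5)].
Sum ≈ 9368.2158.

9368.2158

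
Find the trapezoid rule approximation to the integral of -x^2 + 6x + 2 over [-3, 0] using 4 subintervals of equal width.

Δx = (0 − (-3))/4 = 0.75.
f(-3) = -25, f(-2.25) = -16.5625, f(-1.5) = -9.25, f(-0.75) = -3.0625, f(0) = 2.
T_4 = (Δx/2)·[f(x_0) + 2f(x_1) + 2f(x_2) + 2f(x_3) + f(x_4)].
Sum = -30.28125.

-30.28125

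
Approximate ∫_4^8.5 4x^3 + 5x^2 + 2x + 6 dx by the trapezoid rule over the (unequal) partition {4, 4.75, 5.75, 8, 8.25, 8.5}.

6146.21875

Subinterval widths: 0.75, 1, 2.25, 0.25, 0.25.
f(4) = 350, f(4.75) = 557, f(5.75) = 943.25, f(8) = 2390, f(8.25) = 2608.875, f(8.5) = 2840.75.
On each subinterval the trapezoid contributes (Δx_i/2)·[f(x_{i-1}) + f(x_i)].
Sum = 6146.21875.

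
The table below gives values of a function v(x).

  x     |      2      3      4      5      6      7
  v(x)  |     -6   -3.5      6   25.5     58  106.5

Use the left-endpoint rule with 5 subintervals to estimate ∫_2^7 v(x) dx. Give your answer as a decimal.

Δx = 1.
Sum = 1·[(-6) + (-3.5) + 6 + 25.5 + 58] = 80.

80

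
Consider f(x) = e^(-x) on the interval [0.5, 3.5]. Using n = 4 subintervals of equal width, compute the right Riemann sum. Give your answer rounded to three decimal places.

0.387

Δx = (3.5 − 0.5)/4 = 0.75.
Right endpoints: 1.25, 2, 2.75, 3.5.
f(1.25) ≈ 0.287, f(2) ≈ 0.135, f(2.75) ≈ 0.064, f(3.5) ≈ 0.030.
Sum = Δx · [f(1.25) + f(2) + f(2.75) + f(3.5)].
Sum ≈ 0.387.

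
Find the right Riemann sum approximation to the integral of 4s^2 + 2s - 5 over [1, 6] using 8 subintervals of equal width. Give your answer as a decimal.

344.84375

Δs = (6 − 1)/8 = 0.625.
Right endpoints: 1.625, 2.25, 2.875, 3.5, 4.125, 4.75, 5.375, 6.
f(1.625) = 8.8125, f(2.25) = 19.75, f(2.875) = 33.8125, f(3.5) = 51, f(4.125) = 71.3125, f(4.75) = 94.75, f(5.375) = 121.3125, f(6) = 151.
Sum = Δs · [f(1.625) + f(2.25) + f(2.875) + ...].
Sum = 344.84375.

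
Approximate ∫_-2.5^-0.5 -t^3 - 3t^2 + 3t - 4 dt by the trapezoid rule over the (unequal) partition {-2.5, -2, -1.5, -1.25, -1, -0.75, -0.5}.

-22.625

Subinterval widths: 0.5, 0.5, 0.25, 0.25, 0.25, 0.25.
f(-2.5) = -14.625, f(-2) = -14, f(-1.5) = -11.875, f(-1.25) = -10.484375, f(-1) = -9, f(-0.75) = -7.515625, f(-0.5) = -6.125.
On each subinterval the trapezoid contributes (Δt_i/2)·[f(t_{i-1}) + f(t_i)].
Sum = -22.625.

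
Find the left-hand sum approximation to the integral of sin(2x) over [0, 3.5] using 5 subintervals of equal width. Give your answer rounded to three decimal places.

Δx = (3.5 − 0)/5 = 0.7.
Left endpoints: 0, 0.7, 1.4, 2.1, 2.8.
f(0) ≈ 0.000, f(0.7) ≈ 0.985, f(1.4) ≈ 0.335, f(2.1) ≈ -0.872, f(2.8) ≈ -0.631.
Sum = Δx · [f(0) + f(0.7) + f(1.4) + f(2.1) + f(2.8)].
Sum ≈ -0.128.

-0.128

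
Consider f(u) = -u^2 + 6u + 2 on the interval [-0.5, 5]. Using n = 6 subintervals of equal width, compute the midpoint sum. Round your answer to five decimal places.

Δu = (5 − (-0.5))/6 = 11/12.
Midpoints: -1/24, 0.875, 43/24, 65/24, 3.625, 109/24.
f(-1/24) = 1007/576, f(0.875) = 6.484375, f(43/24) = 5495/576, f(65/24) = 6287/576, f(3.625) = 10.609375, f(109/24) = 4967/576.
Sum = Δu · [f(-1/24) + f(0.875) + f(43/24) + ...].
Sum ≈ 43.92679.

43.92679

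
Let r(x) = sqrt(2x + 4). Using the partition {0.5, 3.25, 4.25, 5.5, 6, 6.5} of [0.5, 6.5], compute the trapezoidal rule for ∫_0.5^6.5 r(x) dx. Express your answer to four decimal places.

19.5474

Subinterval widths: 2.75, 1, 1.25, 0.5, 0.5.
r(0.5) ≈ 2.2361, r(3.25) ≈ 3.2404, r(4.25) ≈ 3.5355, r(5.5) ≈ 3.8730, r(6) ≈ 4.0000, r(6.5) ≈ 4.1231.
On each subinterval the trapezoid contributes (Δx_i/2)·[r(x_{i-1}) + r(x_i)].
Sum ≈ 19.5474.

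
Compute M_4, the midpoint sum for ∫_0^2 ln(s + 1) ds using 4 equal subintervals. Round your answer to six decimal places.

Δs = (2 − 0)/4 = 0.5.
Midpoints: 0.25, 0.75, 1.25, 1.75.
f(0.25) ≈ 0.223144, f(0.75) ≈ 0.559616, f(1.25) ≈ 0.810930, f(1.75) ≈ 1.011601.
Sum = Δs · [f(0.25) + f(0.75) + f(1.25) + f(1.75)].
Sum ≈ 1.302645.

1.302645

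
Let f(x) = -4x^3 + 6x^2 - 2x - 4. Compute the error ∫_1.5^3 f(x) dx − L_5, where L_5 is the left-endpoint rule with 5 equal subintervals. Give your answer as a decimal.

-8.0775

Exact integral: ∫_1.5^3 f(x) dx = -41.4375.
L_5 = -33.36.
Error = -41.4375 − (-33.36) = -8.0775.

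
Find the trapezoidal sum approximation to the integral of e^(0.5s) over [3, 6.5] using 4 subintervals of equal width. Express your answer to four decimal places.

43.2949

Δs = (6.5 − 3)/4 = 0.875.
f(3) ≈ 4.4817, f(3.875) ≈ 6.9414, f(4.75) ≈ 10.7510, f(5.625) ≈ 16.6515, f(6.5) ≈ 25.7903.
T_4 = (Δs/2)·[f(s_0) + 2f(s_1) + 2f(s_2) + 2f(s_3) + f(s_4)].
Sum ≈ 43.2949.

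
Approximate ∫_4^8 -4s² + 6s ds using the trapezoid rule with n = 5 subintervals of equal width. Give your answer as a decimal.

Δs = (8 − 4)/5 = 0.8.
f(4) = -40, f(4.8) = -63.36, f(5.6) = -91.84, f(6.4) = -125.44, f(7.2) = -164.16, f(8) = -208.
T_5 = (Δs/2)·[f(s_0) + 2f(s_1) + ... + 2f(s_{4}) + f(s_5)].
Sum = -455.04.

-455.04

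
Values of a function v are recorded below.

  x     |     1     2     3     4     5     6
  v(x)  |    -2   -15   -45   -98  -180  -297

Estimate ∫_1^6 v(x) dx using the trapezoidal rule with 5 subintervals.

-487.5

Δx = 1.
T_5 = (1/2)·[(-2) + 2·(-15) + 2·(-45) + 2·(-98) + 2·(-180) + (-297)] = -487.5.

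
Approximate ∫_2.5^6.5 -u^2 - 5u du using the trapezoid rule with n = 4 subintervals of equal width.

-177

Δu = (6.5 − 2.5)/4 = 1.
f(2.5) = -18.75, f(3.5) = -29.75, f(4.5) = -42.75, f(5.5) = -57.75, f(6.5) = -74.75.
T_4 = (Δu/2)·[f(u_0) + 2f(u_1) + 2f(u_2) + 2f(u_3) + f(u_4)].
Sum = -177.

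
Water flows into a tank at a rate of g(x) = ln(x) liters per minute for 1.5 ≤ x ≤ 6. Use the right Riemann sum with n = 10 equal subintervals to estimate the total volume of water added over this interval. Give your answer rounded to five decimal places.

5.94587

Δx = (6 − 1.5)/10 = 0.45.
Right endpoints: 1.95, 2.4, 2.85, 3.3, 3.75, 4.2, 4.65, 5.1, 5.55, 6.
g(1.95) ≈ 0.66783, g(2.4) ≈ 0.87547, g(2.85) ≈ 1.04732, g(3.3) ≈ 1.19392, g(3.75) ≈ 1.32176, g(4.2) ≈ 1.43508, g(4.65) ≈ 1.53687, g(5.1) ≈ 1.62924, g(5.55) ≈ 1.71380, g(6) ≈ 1.79176.
Sum = Δx · [g(1.95) + g(2.4) + g(2.85) + ...].
Sum ≈ 5.94587.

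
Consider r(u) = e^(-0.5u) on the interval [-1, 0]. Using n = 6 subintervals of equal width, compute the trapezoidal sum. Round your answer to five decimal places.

1.29819

Δu = (0 − (-1))/6 = 1/6.
r(-1) ≈ 1.64872, r(-5/6) ≈ 1.51690, r(-2/3) ≈ 1.39561, r(-0.5) ≈ 1.28403, r(-1/3) ≈ 1.18136, r(-1/6) ≈ 1.08690, r(0) ≈ 1.00000.
T_6 = (Δu/2)·[r(u_0) + 2r(u_1) + ... + 2r(u_{5}) + r(u_6)].
Sum ≈ 1.29819.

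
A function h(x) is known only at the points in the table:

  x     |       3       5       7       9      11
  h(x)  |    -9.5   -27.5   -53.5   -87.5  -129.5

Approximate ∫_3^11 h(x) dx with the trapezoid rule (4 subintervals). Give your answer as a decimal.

Δx = 2.
T_4 = (2/2)·[(-9.5) + 2·(-27.5) + 2·(-53.5) + 2·(-87.5) + (-129.5)] = -476.

-476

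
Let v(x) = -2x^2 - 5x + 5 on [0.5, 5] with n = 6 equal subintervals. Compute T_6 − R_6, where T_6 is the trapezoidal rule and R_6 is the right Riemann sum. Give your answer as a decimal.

27

T_6 = -123.46875.
R_6 = -150.46875.
T_6 − R_6 = 27.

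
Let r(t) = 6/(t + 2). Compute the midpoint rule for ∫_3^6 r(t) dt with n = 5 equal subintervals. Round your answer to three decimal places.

Δt = (6 − 3)/5 = 0.6.
Midpoints: 3.3, 3.9, 4.5, 5.1, 5.7.
r(3.3) = 60/53, r(3.9) = 60/59, r(4.5) = 12/13, r(5.1) = 60/71, r(5.7) = 60/77.
Sum = Δt · [r(3.3) + r(3.9) + r(4.5) + r(5.1) + r(5.7)].
Sum ≈ 2.818.

2.818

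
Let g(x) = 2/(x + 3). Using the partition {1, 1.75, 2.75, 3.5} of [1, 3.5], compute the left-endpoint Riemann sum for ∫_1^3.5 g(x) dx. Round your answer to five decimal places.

Subinterval widths: 0.75, 1, 0.75.
Left endpoints: 1, 1.75, 2.75.
g(1) = 0.5, g(1.75) = 8/19, g(2.75) = 8/23.
Sum = Σ Δx_i · g(x_i).
Sum ≈ 1.05692.

1.05692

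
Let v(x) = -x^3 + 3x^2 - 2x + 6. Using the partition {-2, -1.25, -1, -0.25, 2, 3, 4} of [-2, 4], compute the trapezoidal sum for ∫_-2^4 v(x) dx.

35.625

Subinterval widths: 0.75, 0.25, 0.75, 2.25, 1, 1.
v(-2) = 30, v(-1.25) = 15.140625, v(-1) = 12, v(-0.25) = 6.703125, v(2) = 6, v(3) = 0, v(4) = -18.
On each subinterval the trapezoid contributes (Δx_i/2)·[v(x_{i-1}) + v(x_i)].
Sum = 35.625.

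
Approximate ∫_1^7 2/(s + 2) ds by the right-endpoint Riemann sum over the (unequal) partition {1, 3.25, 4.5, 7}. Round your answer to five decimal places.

Subinterval widths: 2.25, 1.25, 2.5.
Right endpoints: 3.25, 4.5, 7.
f(3.25) = 8/21, f(4.5) = 4/13, f(7) = 2/9.
Sum = Σ Δs_i · f(s_i).
Sum ≈ 1.79731.

1.79731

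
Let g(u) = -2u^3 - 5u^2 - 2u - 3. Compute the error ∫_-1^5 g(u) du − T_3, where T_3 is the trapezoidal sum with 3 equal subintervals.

68

Exact integral: ∫_-1^5 g(u) du = -564.
T_3 = -632.
Error = -564 − (-632) = 68.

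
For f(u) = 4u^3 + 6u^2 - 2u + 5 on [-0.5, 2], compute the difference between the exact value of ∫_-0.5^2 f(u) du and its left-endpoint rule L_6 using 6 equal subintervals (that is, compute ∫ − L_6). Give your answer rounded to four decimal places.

9.3316

Exact integral: ∫_-0.5^2 f(u) du = 40.9375.
L_6 ≈ 31.605903.
Error ≈ 40.9375 − 31.605903 ≈ 9.3316.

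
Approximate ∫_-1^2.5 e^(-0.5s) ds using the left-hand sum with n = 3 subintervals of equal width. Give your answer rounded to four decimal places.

3.5959

Δs = (2.5 − (-1))/3 = 7/6.
Left endpoints: -1, 1/6, 4/3.
f(-1) ≈ 1.6487, f(1/6) ≈ 0.9200, f(4/3) ≈ 0.5134.
Sum = Δs · [f(-1) + f(1/6) + f(4/3)].
Sum ≈ 3.5959.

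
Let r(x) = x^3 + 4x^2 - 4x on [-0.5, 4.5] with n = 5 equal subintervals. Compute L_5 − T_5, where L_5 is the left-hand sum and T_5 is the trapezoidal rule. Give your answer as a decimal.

-75.625

L_5 = 116.875.
T_5 = 192.5.
L_5 − T_5 = -75.625.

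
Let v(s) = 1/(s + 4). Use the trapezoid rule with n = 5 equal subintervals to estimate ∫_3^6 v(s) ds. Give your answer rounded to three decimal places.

Δs = (6 − 3)/5 = 0.6.
v(3) = 1/7, v(3.6) = 5/38, v(4.2) = 5/41, v(4.8) = 5/44, v(5.4) = 5/47, v(6) = 0.1.
T_5 = (Δs/2)·[v(s_0) + 2v(s_1) + ... + 2v(s_{4}) + v(s_5)].
Sum ≈ 0.357.

0.357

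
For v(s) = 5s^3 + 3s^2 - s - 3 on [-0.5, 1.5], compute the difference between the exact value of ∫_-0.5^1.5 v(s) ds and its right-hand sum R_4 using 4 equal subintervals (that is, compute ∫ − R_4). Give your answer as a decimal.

-6.25

Exact integral: ∫_-0.5^1.5 v(s) ds = 2.75.
R_4 = 9.
Error = 2.75 − 9 = -6.25.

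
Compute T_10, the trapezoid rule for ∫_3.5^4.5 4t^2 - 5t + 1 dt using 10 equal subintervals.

45.34

Δt = (4.5 − 3.5)/10 = 0.1.
f(3.5) = 32.5, f(3.6) = 34.84, f(3.7) = 37.26, f(3.8) = 39.76, f(3.9) = 42.34, f(4) = 45, f(4.1) = 47.74, f(4.2) = 50.56, f(4.3) = 53.46, f(4.4) = 56.44, f(4.5) = 59.5.
T_10 = (Δt/2)·[f(t_0) + 2f(t_1) + ... + 2f(t_{9}) + f(t_10)].
Sum = 45.34.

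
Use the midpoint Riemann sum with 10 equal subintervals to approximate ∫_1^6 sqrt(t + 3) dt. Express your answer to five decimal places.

12.66753

Δt = (6 − 1)/10 = 0.5.
Midpoints: 1.25, 1.75, 2.25, 2.75, 3.25, 3.75, 4.25, 4.75, 5.25, 5.75.
f(1.25) ≈ 2.06155, f(1.75) ≈ 2.17945, f(2.25) ≈ 2.29129, f(2.75) ≈ 2.39792, f(3.25) ≈ 2.50000, f(3.75) ≈ 2.59808, f(4.25) ≈ 2.69258, f(4.75) ≈ 2.78388, f(5.25) ≈ 2.87228, f(5.75) ≈ 2.95804.
Sum = Δt · [f(1.25) + f(1.75) + f(2.25) + ...].
Sum ≈ 12.66753.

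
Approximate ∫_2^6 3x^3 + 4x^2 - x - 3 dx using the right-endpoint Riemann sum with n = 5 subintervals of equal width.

Δx = (6 − 2)/5 = 0.8.
Right endpoints: 2.8, 3.6, 4.4, 5.2, 6.
f(2.8) = 91.416, f(3.6) = 185.208, f(4.4) = 325.592, f(5.2) = 521.784, f(6) = 783.
Sum = Δx · [f(2.8) + f(3.6) + f(4.4) + f(5.2) + f(6)].
Sum = 1525.6.

1525.6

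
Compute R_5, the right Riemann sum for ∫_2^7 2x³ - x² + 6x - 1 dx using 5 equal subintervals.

1560

Δx = (7 − 2)/5 = 1.
Right endpoints: 3, 4, 5, 6, 7.
f(3) = 62, f(4) = 135, f(5) = 254, f(6) = 431, f(7) = 678.
Sum = Δx · [f(3) + f(4) + f(5) + f(6) + f(7)].
Sum = 1560.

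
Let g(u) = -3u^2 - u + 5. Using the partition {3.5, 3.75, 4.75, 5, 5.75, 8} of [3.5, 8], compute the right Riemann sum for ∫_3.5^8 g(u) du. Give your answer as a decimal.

Subinterval widths: 0.25, 1, 0.25, 0.75, 2.25.
Right endpoints: 3.75, 4.75, 5, 5.75, 8.
g(3.75) = -40.9375, g(4.75) = -67.4375, g(5) = -75, g(5.75) = -99.9375, g(8) = -195.
Sum = Σ Δu_i · g(u_i).
Sum = -610.125.

-610.125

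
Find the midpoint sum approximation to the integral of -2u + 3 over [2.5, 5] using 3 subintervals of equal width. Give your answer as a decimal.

Δu = (5 − 2.5)/3 = 5/6.
Midpoints: 35/12, 3.75, 55/12.
f(35/12) = -17/6, f(3.75) = -4.5, f(55/12) = -37/6.
Sum = Δu · [f(35/12) + f(3.75) + f(55/12)].
Sum = -11.25.

-11.25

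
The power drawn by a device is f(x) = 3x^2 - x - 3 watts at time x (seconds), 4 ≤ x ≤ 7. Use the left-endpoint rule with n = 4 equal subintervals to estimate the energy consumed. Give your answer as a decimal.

218.34375

Δx = (7 − 4)/4 = 0.75.
Left endpoints: 4, 4.75, 5.5, 6.25.
f(4) = 41, f(4.75) = 59.9375, f(5.5) = 82.25, f(6.25) = 107.9375.
Sum = Δx · [f(4) + f(4.75) + f(5.5) + f(6.25)].
Sum = 218.34375.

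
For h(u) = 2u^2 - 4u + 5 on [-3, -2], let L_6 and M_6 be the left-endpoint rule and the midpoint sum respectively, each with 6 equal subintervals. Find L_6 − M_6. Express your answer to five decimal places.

L_6 ≈ 28.8425926.
M_6 ≈ 27.6620370.
L_6 − M_6 ≈ 1.18056.

1.18056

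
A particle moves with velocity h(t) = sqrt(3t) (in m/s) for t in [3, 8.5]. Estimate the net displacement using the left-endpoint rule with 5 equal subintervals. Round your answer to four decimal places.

Δt = (8.5 − 3)/5 = 1.1.
Left endpoints: 3, 4.1, 5.2, 6.3, 7.4.
h(3) ≈ 3.0000, h(4.1) ≈ 3.5071, h(5.2) ≈ 3.9497, h(6.3) ≈ 4.3474, h(7.4) ≈ 4.7117.
Sum = Δt · [h(3) + h(4.1) + h(5.2) + h(6.3) + h(7.4)].
Sum ≈ 21.4675.

21.4675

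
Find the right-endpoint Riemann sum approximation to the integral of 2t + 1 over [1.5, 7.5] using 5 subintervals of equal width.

Δt = (7.5 − 1.5)/5 = 1.2.
Right endpoints: 2.7, 3.9, 5.1, 6.3, 7.5.
f(2.7) = 6.4, f(3.9) = 8.8, f(5.1) = 11.2, f(6.3) = 13.6, f(7.5) = 16.
Sum = Δt · [f(2.7) + f(3.9) + f(5.1) + f(6.3) + f(7.5)].
Sum = 67.2.

67.2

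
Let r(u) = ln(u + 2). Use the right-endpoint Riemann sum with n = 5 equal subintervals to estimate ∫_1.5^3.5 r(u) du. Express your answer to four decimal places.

3.0805

Δu = (3.5 − 1.5)/5 = 0.4.
Right endpoints: 1.9, 2.3, 2.7, 3.1, 3.5.
r(1.9) ≈ 1.3610, r(2.3) ≈ 1.4586, r(2.7) ≈ 1.5476, r(3.1) ≈ 1.6292, r(3.5) ≈ 1.7047.
Sum = Δu · [r(1.9) + r(2.3) + r(2.7) + r(3.1) + r(3.5)].
Sum ≈ 3.0805.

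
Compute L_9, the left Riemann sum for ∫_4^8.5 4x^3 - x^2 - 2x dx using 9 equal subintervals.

Δx = (8.5 − 4)/9 = 0.5.
Left endpoints: 4, 4.5, 5, 5.5, 6, 6.5, 7, 7.5, 8.
f(4) = 232, f(4.5) = 335.25, f(5) = 465, f(5.5) = 624.25, f(6) = 816, f(6.5) = 1043.25, f(7) = 1309, f(7.5) = 1616.25, f(8) = 1968.
Sum = Δx · [f(4) + f(4.5) + f(5) + ...].
Sum = 4204.5.

4204.5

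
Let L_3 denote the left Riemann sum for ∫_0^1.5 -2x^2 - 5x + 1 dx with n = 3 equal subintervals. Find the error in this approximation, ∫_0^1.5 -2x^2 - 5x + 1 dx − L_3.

Exact integral: ∫_0^1.5 f(x) dx = -6.375.
L_3 = -3.5.
Error = -6.375 − (-3.5) = -2.875.

-2.875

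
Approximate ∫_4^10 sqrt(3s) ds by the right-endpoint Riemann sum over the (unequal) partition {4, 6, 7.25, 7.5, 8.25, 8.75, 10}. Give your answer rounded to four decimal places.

Subinterval widths: 2, 1.25, 0.25, 0.75, 0.5, 1.25.
Right endpoints: 6, 7.25, 7.5, 8.25, 8.75, 10.
f(6) ≈ 4.2426, f(7.25) ≈ 4.6637, f(7.5) ≈ 4.7434, f(8.25) ≈ 4.9749, f(8.75) ≈ 5.1235, f(10) ≈ 5.4772.
Sum = Σ Δs_i · f(s_i).
Sum ≈ 28.6402.

28.6402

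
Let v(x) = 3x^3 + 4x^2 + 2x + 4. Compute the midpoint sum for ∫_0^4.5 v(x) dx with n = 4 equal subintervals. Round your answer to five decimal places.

455.78760

Δx = (4.5 − 0)/4 = 1.125.
Midpoints: 0.5625, 1.6875, 2.8125, 3.9375.
v(0.5625) = 28363/4096, v(1.6875) = 135913/4096, v(2.8125) = 442399/4096, v(3.9375) = 1052797/4096.
Sum = Δx · [v(0.5625) + v(1.6875) + v(2.8125) + v(3.9375)].
Sum ≈ 455.78760.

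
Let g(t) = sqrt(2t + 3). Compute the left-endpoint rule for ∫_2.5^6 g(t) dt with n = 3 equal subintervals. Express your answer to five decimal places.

11.20234

Δt = (6 − 2.5)/3 = 7/6.
Left endpoints: 2.5, 11/3, 29/6.
g(2.5) ≈ 2.82843, g(11/3) ≈ 3.21455, g(29/6) ≈ 3.55903.
Sum = Δt · [g(2.5) + g(11/3) + g(29/6)].
Sum ≈ 11.20234.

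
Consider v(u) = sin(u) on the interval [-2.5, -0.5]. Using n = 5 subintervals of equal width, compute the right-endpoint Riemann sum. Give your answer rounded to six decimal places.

Δu = (-0.5 − (-2.5))/5 = 0.4.
Right endpoints: -2.1, -1.7, -1.3, -0.9, -0.5.
v(-2.1) ≈ -0.863209, v(-1.7) ≈ -0.991665, v(-1.3) ≈ -0.963558, v(-0.9) ≈ -0.783327, v(-0.5) ≈ -0.479426.
Sum = Δu · [v(-2.1) + v(-1.7) + v(-1.3) + v(-0.9) + v(-0.5)].
Sum ≈ -1.632474.

-1.632474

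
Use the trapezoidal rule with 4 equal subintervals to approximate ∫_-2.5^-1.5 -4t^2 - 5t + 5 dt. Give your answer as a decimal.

Δt = (-1.5 − (-2.5))/4 = 0.25.
f(-2.5) = -7.5, f(-2.25) = -4, f(-2) = -1, f(-1.75) = 1.5, f(-1.5) = 3.5.
T_4 = (Δt/2)·[f(t_0) + 2f(t_1) + 2f(t_2) + 2f(t_3) + f(t_4)].
Sum = -1.375.

-1.375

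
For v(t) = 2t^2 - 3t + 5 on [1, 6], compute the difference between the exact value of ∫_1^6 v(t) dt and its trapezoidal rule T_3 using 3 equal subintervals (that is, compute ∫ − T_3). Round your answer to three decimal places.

-4.630

Exact integral: ∫_1^6 v(t) dt ≈ 115.83333.
T_3 ≈ 120.46296.
Error ≈ 115.83333 − 120.46296 ≈ -4.630.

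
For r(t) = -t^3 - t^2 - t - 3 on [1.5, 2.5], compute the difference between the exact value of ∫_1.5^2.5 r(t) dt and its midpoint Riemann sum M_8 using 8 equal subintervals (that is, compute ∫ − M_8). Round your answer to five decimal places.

-0.00911

Exact integral: ∫_1.5^2.5 r(t) dt ≈ -17.5833333.
M_8 = -17.57421875.
Error ≈ -17.5833333 − (-17.57421875) ≈ -0.00911.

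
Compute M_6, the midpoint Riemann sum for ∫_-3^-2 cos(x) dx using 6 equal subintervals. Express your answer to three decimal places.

-0.769

Δx = (-2 − (-3))/6 = 1/6.
Midpoints: -35/12, -2.75, -31/12, -29/12, -2.25, -25/12.
f(-35/12) ≈ -0.975, f(-2.75) ≈ -0.924, f(-31/12) ≈ -0.848, f(-29/12) ≈ -0.749, f(-2.25) ≈ -0.628, f(-25/12) ≈ -0.490.
Sum = Δx · [f(-35/12) + f(-2.75) + f(-31/12) + ...].
Sum ≈ -0.769.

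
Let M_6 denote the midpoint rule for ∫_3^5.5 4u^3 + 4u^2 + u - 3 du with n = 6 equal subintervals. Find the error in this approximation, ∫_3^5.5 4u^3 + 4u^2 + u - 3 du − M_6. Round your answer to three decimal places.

Exact integral: ∫_3^5.5 f(u) du ≈ 1023.02083.
M_6 ≈ 1021.03154.
Error ≈ 1023.02083 − 1021.03154 ≈ 1.989.

1.989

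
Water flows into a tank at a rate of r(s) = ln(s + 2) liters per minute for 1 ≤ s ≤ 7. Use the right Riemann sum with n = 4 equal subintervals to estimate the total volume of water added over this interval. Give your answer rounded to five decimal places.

Δs = (7 − 1)/4 = 1.5.
Right endpoints: 2.5, 4, 5.5, 7.
r(2.5) ≈ 1.50408, r(4) ≈ 1.79176, r(5.5) ≈ 2.01490, r(7) ≈ 2.19722.
Sum = Δs · [r(2.5) + r(4) + r(5.5) + r(7)].
Sum ≈ 11.26195.

11.26195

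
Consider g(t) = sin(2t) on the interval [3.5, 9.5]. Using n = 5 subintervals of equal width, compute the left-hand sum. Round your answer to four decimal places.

0.2495

Δt = (9.5 − 3.5)/5 = 1.2.
Left endpoints: 3.5, 4.7, 5.9, 7.1, 8.3.
g(3.5) ≈ 0.6570, g(4.7) ≈ 0.0248, g(5.9) ≈ -0.6935, g(7.1) ≈ 0.9980, g(8.3) ≈ -0.7784.
Sum = Δt · [g(3.5) + g(4.7) + g(5.9) + g(7.1) + g(8.3)].
Sum ≈ 0.2495.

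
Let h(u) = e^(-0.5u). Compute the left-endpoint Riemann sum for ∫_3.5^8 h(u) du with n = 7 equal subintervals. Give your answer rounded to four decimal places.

Δu = (8 − 3.5)/7 = 9/14.
Left endpoints: 3.5, 29/7, 67/14, 38/7, 85/14, 47/7, 103/14.
h(3.5) ≈ 0.1738, h(29/7) ≈ 0.1260, h(67/14) ≈ 0.0914, h(38/7) ≈ 0.0663, h(85/14) ≈ 0.0480, h(47/7) ≈ 0.0348, h(103/14) ≈ 0.0253.
Sum = Δu · [h(3.5) + h(29/7) + h(67/14) + ...].
Sum ≈ 0.3636.

0.3636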